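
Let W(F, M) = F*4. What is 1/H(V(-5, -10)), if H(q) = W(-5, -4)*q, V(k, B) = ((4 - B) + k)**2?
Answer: -1/1620 ≈ -0.00061728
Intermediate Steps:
W(F, M) = 4*F
V(k, B) = (4 + k - B)**2
H(q) = -20*q (H(q) = (4*(-5))*q = -20*q)
1/H(V(-5, -10)) = 1/(-20*(4 - 5 - 1*(-10))**2) = 1/(-20*(4 - 5 + 10)**2) = 1/(-20*9**2) = 1/(-20*81) = 1/(-1620) = -1/1620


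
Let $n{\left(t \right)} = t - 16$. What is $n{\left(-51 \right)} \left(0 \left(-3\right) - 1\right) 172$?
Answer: $11524$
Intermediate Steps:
$n{\left(t \right)} = -16 + t$ ($n{\left(t \right)} = t - 16 = -16 + t$)
$n{\left(-51 \right)} \left(0 \left(-3\right) - 1\right) 172 = \left(-16 - 51\right) \left(0 \left(-3\right) - 1\right) 172 = - 67 \left(0 - 1\right) 172 = - 67 \left(\left(-1\right) 172\right) = \left(-67\right) \left(-172\right) = 11524$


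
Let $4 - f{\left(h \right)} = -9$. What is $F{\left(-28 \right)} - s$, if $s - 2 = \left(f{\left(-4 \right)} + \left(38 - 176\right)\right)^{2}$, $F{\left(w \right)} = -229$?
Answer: $-15856$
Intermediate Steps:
$f{\left(h \right)} = 13$ ($f{\left(h \right)} = 4 - -9 = 4 + 9 = 13$)
$s = 15627$ ($s = 2 + \left(13 + \left(38 - 176\right)\right)^{2} = 2 + \left(13 - 138\right)^{2} = 2 + \left(-125\right)^{2} = 2 + 15625 = 15627$)
$F{\left(-28 \right)} - s = -229 - 15627 = -15856$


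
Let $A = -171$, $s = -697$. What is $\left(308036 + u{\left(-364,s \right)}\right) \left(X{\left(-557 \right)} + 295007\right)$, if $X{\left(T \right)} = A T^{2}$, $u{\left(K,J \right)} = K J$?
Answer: $-29636249525568$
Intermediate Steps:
$u{\left(K,J \right)} = J K$
$X{\left(T \right)} = - 171 T^{2}$
$\left(308036 + u{\left(-364,s \right)}\right) \left(X{\left(-557 \right)} + 295007\right) = \left(308036 - -253708\right) \left(- 171 \left(-557\right)^{2} + 295007\right) = \left(308036 + 253708\right) \left(\left(-171\right) 310249 + 295007\right) = 561744 \left(-53052579 + 295007\right) = 561744 \left(-52757572\right) = -29636249525568$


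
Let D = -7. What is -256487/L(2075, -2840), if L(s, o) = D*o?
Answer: -36641/2840 ≈ -12.902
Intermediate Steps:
L(s, o) = -7*o
-256487/L(2075, -2840) = -256487/((-7*(-2840))) = -256487/19880 = -256487*1/19880 = -36641/2840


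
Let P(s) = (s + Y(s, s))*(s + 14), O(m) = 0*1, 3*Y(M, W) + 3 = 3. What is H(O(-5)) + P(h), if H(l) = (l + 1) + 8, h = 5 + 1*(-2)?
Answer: 60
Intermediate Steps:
Y(M, W) = 0 (Y(M, W) = -1 + (1/3)*3 = -1 + 1 = 0)
O(m) = 0
h = 3 (h = 5 - 2 = 3)
P(s) = s*(14 + s) (P(s) = (s + 0)*(s + 14) = s*(14 + s))
H(l) = 9 + l (H(l) = (1 + l) + 8 = 9 + l)
H(O(-5)) + P(h) = (9 + 0) + 3*(14 + 3) = 9 + 3*17 = 9 + 51 = 60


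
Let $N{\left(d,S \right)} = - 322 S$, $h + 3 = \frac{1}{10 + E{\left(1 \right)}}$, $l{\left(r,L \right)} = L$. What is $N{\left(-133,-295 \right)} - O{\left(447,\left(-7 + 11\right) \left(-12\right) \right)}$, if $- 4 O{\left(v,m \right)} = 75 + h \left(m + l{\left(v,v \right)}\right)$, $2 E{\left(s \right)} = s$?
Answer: $94719$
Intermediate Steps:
$E{\left(s \right)} = \frac{s}{2}$
$h = - \frac{61}{21}$ ($h = -3 + \frac{1}{10 + \frac{1}{2} \cdot 1} = -3 + \frac{1}{10 + \frac{1}{2}} = -3 + \frac{1}{\frac{21}{2}} = -3 + \frac{2}{21} = - \frac{61}{21} \approx -2.9048$)
$O{\left(v,m \right)} = - \frac{75}{4} + \frac{61 m}{84} + \frac{61 v}{84}$ ($O{\left(v,m \right)} = - \frac{75 - \frac{61 \left(m + v\right)}{21}}{4} = - \frac{75 - \left(\frac{61 m}{21} + \frac{61 v}{21}\right)}{4} = - \frac{75 - \frac{61 m}{21} - \frac{61 v}{21}}{4} = - \frac{75}{4} + \frac{61 m}{84} + \frac{61 v}{84}$)
$N{\left(-133,-295 \right)} - O{\left(447,\left(-7 + 11\right) \left(-12\right) \right)} = \left(-322\right) \left(-295\right) - \left(- \frac{75}{4} + \frac{61 \left(-7 + 11\right) \left(-12\right)}{84} + \frac{61}{84} \cdot 447\right) = 94990 - \left(- \frac{75}{4} + \frac{61 \cdot 4 \left(-12\right)}{84} + \frac{9089}{28}\right) = 94990 - \left(- \frac{75}{4} + \frac{61}{84} \left(-48\right) + \frac{9089}{28}\right) = 94990 - \left(- \frac{75}{4} - \frac{244}{7} + \frac{9089}{28}\right) = 94990 - 271 = 94719$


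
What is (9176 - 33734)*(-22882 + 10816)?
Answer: 296316828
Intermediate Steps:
(9176 - 33734)*(-22882 + 10816) = -24558*(-12066) = 296316828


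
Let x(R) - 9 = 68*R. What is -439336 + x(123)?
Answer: -430963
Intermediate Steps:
x(R) = 9 + 68*R
-439336 + x(123) = -439336 + (9 + 68*123) = -439336 + (9 + 8364) = -439336 + 8373 = -430963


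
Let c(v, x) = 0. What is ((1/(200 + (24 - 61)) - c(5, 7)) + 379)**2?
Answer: 3816521284/26569 ≈ 1.4365e+5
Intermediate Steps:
((1/(200 + (24 - 61)) - c(5, 7)) + 379)**2 = ((1/(200 + (24 - 61)) - 1*0) + 379)**2 = ((1/(200 - 37) + 0) + 379)**2 = ((1/163 + 0) + 379)**2 = (1/163 + 379)**2 = (61778/163)**2 = 3816521284/26569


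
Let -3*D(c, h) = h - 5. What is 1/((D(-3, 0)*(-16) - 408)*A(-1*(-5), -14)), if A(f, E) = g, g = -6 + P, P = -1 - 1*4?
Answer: 3/14344 ≈ 0.00020915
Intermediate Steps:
D(c, h) = 5/3 - h/3 (D(c, h) = -(h - 5)/3 = -(-5 + h)/3 = 5/3 - h/3)
P = -5 (P = -1 - 4 = -5)
g = -11 (g = -6 - 5 = -11)
A(f, E) = -11
1/((D(-3, 0)*(-16) - 408)*A(-1*(-5), -14)) = 1/(((5/3 - ⅓*0)*(-16) - 408)*(-11)) = 1/(((5/3 + 0)*(-16) - 408)*(-11)) = 1/(((5/3)*(-16) - 408)*(-11)) = 1/((-80/3 - 408)*(-11)) = 1/(-1304/3*(-11)) = 1/(14344/3) = 3/14344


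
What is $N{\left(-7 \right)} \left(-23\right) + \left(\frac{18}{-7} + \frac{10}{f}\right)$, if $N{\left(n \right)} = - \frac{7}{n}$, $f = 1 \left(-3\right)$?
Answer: $- \frac{607}{21} \approx -28.905$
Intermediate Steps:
$f = -3$
$N{\left(-7 \right)} \left(-23\right) + \left(\frac{18}{-7} + \frac{10}{f}\right) = - \frac{7}{-7} \left(-23\right) + \left(\frac{18}{-7} + \frac{10}{-3}\right) = \left(-7\right) \left(- \frac{1}{7}\right) \left(-23\right) + \left(18 \left(- \frac{1}{7}\right) + 10 \left(- \frac{1}{3}\right)\right) = 1 \left(-23\right) - \frac{124}{21} = -23 - \frac{124}{21} = - \frac{607}{21}$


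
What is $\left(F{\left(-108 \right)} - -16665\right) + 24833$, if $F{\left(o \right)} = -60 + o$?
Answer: $41330$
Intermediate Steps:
$\left(F{\left(-108 \right)} - -16665\right) + 24833 = \left(\left(-60 - 108\right) - -16665\right) + 24833 = \left(-168 + 16665\right) + 24833 = 16497 + 24833 = 41330$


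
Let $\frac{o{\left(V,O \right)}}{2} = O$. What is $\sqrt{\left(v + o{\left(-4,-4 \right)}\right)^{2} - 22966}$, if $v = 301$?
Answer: $3 \sqrt{6987} \approx 250.76$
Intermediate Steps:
$o{\left(V,O \right)} = 2 O$
$\sqrt{\left(v + o{\left(-4,-4 \right)}\right)^{2} - 22966} = \sqrt{\left(301 + 2 \left(-4\right)\right)^{2} - 22966} = \sqrt{\left(301 - 8\right)^{2} - 22966} = \sqrt{293^{2} - 22966} = \sqrt{85849 - 22966} = \sqrt{62883} = 3 \sqrt{6987}$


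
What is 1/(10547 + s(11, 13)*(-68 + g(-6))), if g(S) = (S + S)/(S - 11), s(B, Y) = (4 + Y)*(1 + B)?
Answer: -1/3181 ≈ -0.00031437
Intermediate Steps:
s(B, Y) = (1 + B)*(4 + Y)
g(S) = 2*S/(-11 + S) (g(S) = (2*S)/(-11 + S) = 2*S/(-11 + S))
1/(10547 + s(11, 13)*(-68 + g(-6))) = 1/(10547 + (4 + 13 + 4*11 + 11*13)*(-68 + 2*(-6)/(-11 - 6))) = 1/(10547 + (4 + 13 + 44 + 143)*(-68 + 2*(-6)/(-17))) = 1/(10547 + 204*(-68 + 2*(-6)*(-1/17))) = 1/(10547 + 204*(-68 + 12/17)) = 1/(10547 + 204*(-1144/17)) = 1/(10547 - 13728) = 1/(-3181) = -1/3181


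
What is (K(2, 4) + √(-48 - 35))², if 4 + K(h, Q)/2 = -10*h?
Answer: (48 - I*√83)² ≈ 2221.0 - 874.6*I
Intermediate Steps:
K(h, Q) = -8 - 20*h (K(h, Q) = -8 + 2*(-10*h) = -8 - 20*h)
(K(2, 4) + √(-48 - 35))² = ((-8 - 20*2) + √(-48 - 35))² = ((-8 - 40) + √(-83))² = (-48 + I*√83)²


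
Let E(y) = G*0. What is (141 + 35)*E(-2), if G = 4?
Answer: 0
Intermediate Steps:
E(y) = 0 (E(y) = 4*0 = 0)
(141 + 35)*E(-2) = (141 + 35)*0 = 176*0 = 0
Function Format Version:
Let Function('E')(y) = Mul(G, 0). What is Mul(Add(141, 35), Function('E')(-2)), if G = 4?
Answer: 0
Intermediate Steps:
Function('E')(y) = 0 (Function('E')(y) = Mul(4, 0) = 0)
Mul(Add(141, 35), Function('E')(-2)) = Mul(Add(141, 35), 0) = Mul(176, 0) = 0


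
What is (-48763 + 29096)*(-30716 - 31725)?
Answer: 1228027147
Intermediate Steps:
(-48763 + 29096)*(-30716 - 31725) = -19667*(-62441) = 1228027147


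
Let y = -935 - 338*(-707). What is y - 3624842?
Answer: -3386811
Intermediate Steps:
y = 238031 (y = -935 + 238966 = 238031)
y - 3624842 = 238031 - 3624842 = -3386811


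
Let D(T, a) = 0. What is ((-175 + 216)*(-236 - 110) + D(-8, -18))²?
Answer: 201242596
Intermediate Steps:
((-175 + 216)*(-236 - 110) + D(-8, -18))² = ((-175 + 216)*(-236 - 110) + 0)² = (41*(-346) + 0)² = (-14186 + 0)² = (-14186)² = 201242596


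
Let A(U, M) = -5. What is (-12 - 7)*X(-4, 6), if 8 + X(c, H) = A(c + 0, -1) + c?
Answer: 323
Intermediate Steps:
X(c, H) = -13 + c (X(c, H) = -8 + (-5 + c) = -13 + c)
(-12 - 7)*X(-4, 6) = (-12 - 7)*(-13 - 4) = -19*(-17) = 323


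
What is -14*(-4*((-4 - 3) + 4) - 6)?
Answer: -84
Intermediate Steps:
-14*(-4*((-4 - 3) + 4) - 6) = -14*(-4*(-7 + 4) - 6) = -14*(-4*(-3) - 6) = -14*(12 - 6) = -14*6 = -84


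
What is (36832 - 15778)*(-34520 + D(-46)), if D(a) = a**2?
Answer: -682233816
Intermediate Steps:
(36832 - 15778)*(-34520 + D(-46)) = (36832 - 15778)*(-34520 + (-46)**2) = 21054*(-34520 + 2116) = 21054*(-32404) = -682233816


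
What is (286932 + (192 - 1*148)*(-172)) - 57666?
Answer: 221698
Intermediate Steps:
(286932 + (192 - 1*148)*(-172)) - 57666 = (286932 + (192 - 148)*(-172)) - 57666 = (286932 + 44*(-172)) - 57666 = (286932 - 7568) - 57666 = 279364 - 57666 = 221698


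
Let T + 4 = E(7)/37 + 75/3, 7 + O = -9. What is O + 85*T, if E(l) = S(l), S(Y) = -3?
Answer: 65198/37 ≈ 1762.1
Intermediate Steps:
O = -16 (O = -7 - 9 = -16)
E(l) = -3
T = 774/37 (T = -4 + (-3/37 + 75/3) = -4 + (-3*1/37 + 75*(1/3)) = -4 + (-3/37 + 25) = -4 + 922/37 = 774/37 ≈ 20.919)
O + 85*T = -16 + 85*(774/37) = -16 + 65790/37 = 65198/37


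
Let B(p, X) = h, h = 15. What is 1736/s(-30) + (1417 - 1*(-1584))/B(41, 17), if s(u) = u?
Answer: 711/5 ≈ 142.20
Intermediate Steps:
B(p, X) = 15
1736/s(-30) + (1417 - 1*(-1584))/B(41, 17) = 1736/(-30) + (1417 - 1*(-1584))/15 = 1736*(-1/30) + (1417 + 1584)*(1/15) = -868/15 + 3001*(1/15) = -868/15 + 3001/15 = 711/5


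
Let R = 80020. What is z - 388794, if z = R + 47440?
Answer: -261334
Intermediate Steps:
z = 127460 (z = 80020 + 47440 = 127460)
z - 388794 = 127460 - 388794 = -261334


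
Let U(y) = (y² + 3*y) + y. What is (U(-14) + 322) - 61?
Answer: 401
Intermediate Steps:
U(y) = y² + 4*y
(U(-14) + 322) - 61 = (-14*(4 - 14) + 322) - 61 = (-14*(-10) + 322) - 61 = (140 + 322) - 61 = 462 - 61 = 401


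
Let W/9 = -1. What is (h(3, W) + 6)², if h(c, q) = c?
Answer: 81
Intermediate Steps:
W = -9 (W = 9*(-1) = -9)
(h(3, W) + 6)² = (3 + 6)² = 9² = 81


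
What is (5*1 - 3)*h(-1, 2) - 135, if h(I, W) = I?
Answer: -137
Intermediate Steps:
(5*1 - 3)*h(-1, 2) - 135 = (5*1 - 3)*(-1) - 135 = (5 - 3)*(-1) - 135 = 2*(-1) - 135 = -2 - 135 = -137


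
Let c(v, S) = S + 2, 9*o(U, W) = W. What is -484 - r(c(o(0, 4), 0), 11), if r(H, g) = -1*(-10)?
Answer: -494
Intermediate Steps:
o(U, W) = W/9
c(v, S) = 2 + S
r(H, g) = 10
-484 - r(c(o(0, 4), 0), 11) = -484 - 1*10 = -484 - 10 = -494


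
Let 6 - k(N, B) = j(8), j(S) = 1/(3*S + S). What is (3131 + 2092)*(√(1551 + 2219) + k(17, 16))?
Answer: 997593/32 + 5223*√3770 ≈ 3.5187e+5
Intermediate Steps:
j(S) = 1/(4*S)
k(N, B) = 191/32 (k(N, B) = 6 - 1/(4*8) = 6 - 1*1/32 = 6 - 1/32 = 191/32)
(3131 + 2092)*(√(1551 + 2219) + k(17, 16)) = (3131 + 2092)*(√(1551 + 2219) + 191/32) = 5223*(√3770 + 191/32) = 5223*(191/32 + √3770) = 997593/32 + 5223*√3770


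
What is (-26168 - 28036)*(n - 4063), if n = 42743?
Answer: -2096610720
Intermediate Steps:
(-26168 - 28036)*(n - 4063) = (-26168 - 28036)*(42743 - 4063) = -54204*38680 = -2096610720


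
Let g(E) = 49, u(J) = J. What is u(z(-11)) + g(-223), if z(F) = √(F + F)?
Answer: 49 + I*√22 ≈ 49.0 + 4.6904*I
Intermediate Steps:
z(F) = √2*√F (z(F) = √(2*F) = √2*√F)
u(z(-11)) + g(-223) = √2*√(-11) + 49 = √2*(I*√11) + 49 = I*√22 + 49 = 49 + I*√22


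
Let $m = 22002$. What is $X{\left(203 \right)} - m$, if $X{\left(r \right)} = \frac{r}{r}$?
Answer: $-22001$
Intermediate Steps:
$X{\left(r \right)} = 1$
$X{\left(203 \right)} - m = 1 - 22002 = -22001$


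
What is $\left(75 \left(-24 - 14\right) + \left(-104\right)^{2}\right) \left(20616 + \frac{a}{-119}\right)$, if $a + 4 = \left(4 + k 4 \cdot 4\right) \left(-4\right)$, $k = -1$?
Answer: $\frac{2791809880}{17} \approx 1.6422 \cdot 10^{8}$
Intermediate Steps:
$a = 44$ ($a = -4 + \left(4 + \left(-1\right) 4 \cdot 4\right) \left(-4\right) = -4 + \left(4 - 16\right) \left(-4\right) = -4 - -48 = -4 + 48 = 44$)
$\left(75 \left(-24 - 14\right) + \left(-104\right)^{2}\right) \left(20616 + \frac{a}{-119}\right) = \left(75 \left(-24 - 14\right) + \left(-104\right)^{2}\right) \left(20616 + \frac{44}{-119}\right) = \left(75 \left(-38\right) + 10816\right) \left(20616 + 44 \left(- \frac{1}{119}\right)\right) = \left(-2850 + 10816\right) \left(20616 - \frac{44}{119}\right) = 7966 \cdot \frac{2453260}{119} = \frac{2791809880}{17}$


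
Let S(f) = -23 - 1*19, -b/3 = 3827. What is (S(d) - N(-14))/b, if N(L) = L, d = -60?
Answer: 28/11481 ≈ 0.0024388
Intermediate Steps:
b = -11481 (b = -3*3827 = -11481)
S(f) = -42 (S(f) = -23 - 19 = -42)
(S(d) - N(-14))/b = (-42 - 1*(-14))/(-11481) = (-42 + 14)*(-1/11481) = -28*(-1/11481) = 28/11481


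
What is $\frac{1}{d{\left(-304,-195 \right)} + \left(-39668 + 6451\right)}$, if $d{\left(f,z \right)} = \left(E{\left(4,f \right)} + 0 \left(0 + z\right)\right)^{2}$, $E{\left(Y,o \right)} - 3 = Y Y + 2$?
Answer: $- \frac{1}{32776} \approx -3.051 \cdot 10^{-5}$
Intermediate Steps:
$E{\left(Y,o \right)} = 5 + Y^{2}$ ($E{\left(Y,o \right)} = 3 + \left(Y Y + 2\right) = 3 + \left(Y^{2} + 2\right) = 3 + \left(2 + Y^{2}\right) = 5 + Y^{2}$)
$d{\left(f,z \right)} = 441$ ($d{\left(f,z \right)} = \left(\left(5 + 4^{2}\right) + 0 \left(0 + z\right)\right)^{2} = \left(\left(5 + 16\right) + 0 z\right)^{2} = \left(21 + 0\right)^{2} = 21^{2} = 441$)
$\frac{1}{d{\left(-304,-195 \right)} + \left(-39668 + 6451\right)} = \frac{1}{441 + \left(-39668 + 6451\right)} = \frac{1}{441 - 33217} = \frac{1}{-32776} = - \frac{1}{32776}$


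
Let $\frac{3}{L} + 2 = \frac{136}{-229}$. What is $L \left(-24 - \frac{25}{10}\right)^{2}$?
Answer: $- \frac{643261}{792} \approx -812.2$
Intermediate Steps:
$L = - \frac{229}{198}$ ($L = \frac{3}{-2 + \frac{136}{-229}} = \frac{3}{-2 + 136 \left(- \frac{1}{229}\right)} = \frac{3}{-2 - \frac{136}{229}} = \frac{3}{- \frac{594}{229}} = 3 \left(- \frac{229}{594}\right) = - \frac{229}{198} \approx -1.1566$)
$L \left(-24 - \frac{25}{10}\right)^{2} = - \frac{229 \left(-24 - \frac{25}{10}\right)^{2}}{198} = - \frac{229 \left(-24 - \frac{5}{2}\right)^{2}}{198} = - \frac{229 \left(- \frac{53}{2}\right)^{2}}{198} = \left(- \frac{229}{198}\right) \frac{2809}{4} = - \frac{643261}{792}$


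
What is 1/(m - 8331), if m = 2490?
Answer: -1/5841 ≈ -0.00017120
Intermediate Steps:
1/(m - 8331) = 1/(2490 - 8331) = 1/(-5841) = -1/5841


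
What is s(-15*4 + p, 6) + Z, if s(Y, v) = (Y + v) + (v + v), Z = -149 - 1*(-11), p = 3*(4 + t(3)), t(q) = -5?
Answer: -183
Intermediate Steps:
p = -3 (p = 3*(4 - 5) = 3*(-1) = -3)
Z = -138 (Z = -149 + 11 = -138)
s(Y, v) = Y + 3*v (s(Y, v) = (Y + v) + 2*v = Y + 3*v)
s(-15*4 + p, 6) + Z = ((-15*4 - 3) + 3*6) - 138 = ((-5*12 - 3) + 18) - 138 = ((-60 - 3) + 18) - 138 = (-63 + 18) - 138 = -45 - 138 = -183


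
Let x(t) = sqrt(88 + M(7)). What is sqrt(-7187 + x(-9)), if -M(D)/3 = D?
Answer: sqrt(-7187 + sqrt(67)) ≈ 84.728*I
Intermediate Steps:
M(D) = -3*D
x(t) = sqrt(67) (x(t) = sqrt(88 - 3*7) = sqrt(88 - 21) = sqrt(67))
sqrt(-7187 + x(-9)) = sqrt(-7187 + sqrt(67))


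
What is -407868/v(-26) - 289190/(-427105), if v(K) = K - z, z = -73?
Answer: -34837774042/4014787 ≈ -8677.4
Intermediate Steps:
v(K) = 73 + K (v(K) = K - 1*(-73) = K + 73 = 73 + K)
-407868/v(-26) - 289190/(-427105) = -407868/(73 - 26) - 289190/(-427105) = -407868/47 - 289190*(-1/427105) = -407868*1/47 + 57838/85421 = -407868/47 + 57838/85421 = -34837774042/4014787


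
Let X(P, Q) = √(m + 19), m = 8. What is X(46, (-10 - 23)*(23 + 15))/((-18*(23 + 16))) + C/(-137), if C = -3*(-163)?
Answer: -489/137 - √3/234 ≈ -3.5767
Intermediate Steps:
C = 489
X(P, Q) = 3*√3 (X(P, Q) = √(8 + 19) = √27 = 3*√3)
X(46, (-10 - 23)*(23 + 15))/((-18*(23 + 16))) + C/(-137) = (3*√3)/((-18*(23 + 16))) + 489/(-137) = (3*√3)/((-18*39)) + 489*(-1/137) = (3*√3)/(-702) - 489/137 = (3*√3)*(-1/702) - 489/137 = -√3/234 - 489/137 = -489/137 - √3/234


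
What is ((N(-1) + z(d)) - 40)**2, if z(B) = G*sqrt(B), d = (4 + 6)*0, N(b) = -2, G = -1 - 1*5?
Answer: 1764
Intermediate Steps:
G = -6 (G = -1 - 5 = -6)
d = 0 (d = 10*0 = 0)
z(B) = -6*sqrt(B)
((N(-1) + z(d)) - 40)**2 = ((-2 - 6*sqrt(0)) - 40)**2 = ((-2 - 6*0) - 40)**2 = ((-2 + 0) - 40)**2 = (-2 - 40)**2 = (-42)**2 = 1764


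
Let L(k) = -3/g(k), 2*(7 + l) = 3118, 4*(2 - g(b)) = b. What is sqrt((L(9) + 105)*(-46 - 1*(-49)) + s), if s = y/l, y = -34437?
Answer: sqrt(49500555)/388 ≈ 18.133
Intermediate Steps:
g(b) = 2 - b/4
l = 1552 (l = -7 + (1/2)*3118 = -7 + 1559 = 1552)
L(k) = -3/(2 - k/4)
s = -34437/1552 ≈ -22.189
sqrt((L(9) + 105)*(-46 - 1*(-49)) + s) = sqrt((12/(-8 + 9) + 105)*(-46 - 1*(-49)) - 34437/1552) = sqrt((12/1 + 105)*(-46 + 49) - 34437/1552) = sqrt((12*1 + 105)*3 - 34437/1552) = sqrt((12 + 105)*3 - 34437/1552) = sqrt(117*3 - 34437/1552) = sqrt(351 - 34437/1552) = sqrt(510315/1552) = sqrt(49500555)/388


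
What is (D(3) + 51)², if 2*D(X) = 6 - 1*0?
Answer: 2916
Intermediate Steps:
D(X) = 3 (D(X) = (6 - 1*0)/2 = (6 + 0)/2 = (½)*6 = 3)
(D(3) + 51)² = (3 + 51)² = 54² = 2916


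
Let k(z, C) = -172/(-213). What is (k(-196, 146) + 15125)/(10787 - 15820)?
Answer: -3221797/1072029 ≈ -3.0053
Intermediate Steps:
k(z, C) = 172/213 (k(z, C) = -172*(-1/213) = 172/213)
(k(-196, 146) + 15125)/(10787 - 15820) = (172/213 + 15125)/(10787 - 15820) = (3221797/213)/(-5033) = (3221797/213)*(-1/5033) = -3221797/1072029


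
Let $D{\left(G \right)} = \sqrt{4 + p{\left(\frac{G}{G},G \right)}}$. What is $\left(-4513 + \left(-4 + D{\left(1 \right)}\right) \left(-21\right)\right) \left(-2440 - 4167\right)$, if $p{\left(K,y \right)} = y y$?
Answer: $29262403 + 138747 \sqrt{5} \approx 2.9573 \cdot 10^{7}$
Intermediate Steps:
$p{\left(K,y \right)} = y^{2}$
$D{\left(G \right)} = \sqrt{4 + G^{2}}$
$\left(-4513 + \left(-4 + D{\left(1 \right)}\right) \left(-21\right)\right) \left(-2440 - 4167\right) = \left(-4513 + \left(-4 + \sqrt{4 + 1^{2}}\right) \left(-21\right)\right) \left(-2440 - 4167\right) = \left(-4513 + \left(-4 + \sqrt{4 + 1}\right) \left(-21\right)\right) \left(-6607\right) = \left(-4513 + \left(-4 + \sqrt{5}\right) \left(-21\right)\right) \left(-6607\right) = \left(-4513 + \left(84 - 21 \sqrt{5}\right)\right) \left(-6607\right) = \left(-4429 - 21 \sqrt{5}\right) \left(-6607\right) = 29262403 + 138747 \sqrt{5}$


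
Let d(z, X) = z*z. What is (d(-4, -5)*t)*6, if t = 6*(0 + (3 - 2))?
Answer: 576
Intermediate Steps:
d(z, X) = z²
t = 6 (t = 6*(0 + 1) = 6*1 = 6)
(d(-4, -5)*t)*6 = ((-4)²*6)*6 = (16*6)*6 = 96*6 = 576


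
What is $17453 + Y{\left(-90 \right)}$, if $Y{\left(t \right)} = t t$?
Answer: $25553$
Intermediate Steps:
$Y{\left(t \right)} = t^{2}$
$17453 + Y{\left(-90 \right)} = 17453 + \left(-90\right)^{2} = 17453 + 8100 = 25553$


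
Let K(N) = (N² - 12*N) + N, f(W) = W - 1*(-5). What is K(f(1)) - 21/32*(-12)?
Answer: -177/8 ≈ -22.125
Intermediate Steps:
f(W) = 5 + W (f(W) = W + 5 = 5 + W)
K(N) = N² - 11*N
K(f(1)) - 21/32*(-12) = (5 + 1)*(-11 + (5 + 1)) - 21/32*(-12) = 6*(-11 + 6) - 21*1/32*(-12) = 6*(-5) - 21/32*(-12) = -30 + 63/8 = -177/8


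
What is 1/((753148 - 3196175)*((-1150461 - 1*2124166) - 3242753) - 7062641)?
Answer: 1/15922128246619 ≈ 6.2806e-14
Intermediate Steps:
1/((753148 - 3196175)*((-1150461 - 1*2124166) - 3242753) - 7062641) = 1/(-2443027*((-1150461 - 2124166) - 3242753) - 7062641) = 1/(-2443027*(-3274627 - 3242753) - 7062641) = 1/(-2443027*(-6517380) - 7062641) = 1/(15922135309260 - 7062641) = 1/15922128246619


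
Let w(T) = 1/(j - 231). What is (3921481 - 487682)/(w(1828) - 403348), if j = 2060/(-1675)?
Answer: -267139260803/31379264691 ≈ -8.5132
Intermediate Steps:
j = -412/335 (j = 2060*(-1/1675) = -412/335 ≈ -1.2299)
w(T) = -335/77797 (w(T) = 1/(-412/335 - 231) = 1/(-77797/335) = -335/77797)
(3921481 - 487682)/(w(1828) - 403348) = (3921481 - 487682)/(-335/77797 - 403348) = 3433799/(-31379264691/77797) = 3433799*(-77797/31379264691) = -267139260803/31379264691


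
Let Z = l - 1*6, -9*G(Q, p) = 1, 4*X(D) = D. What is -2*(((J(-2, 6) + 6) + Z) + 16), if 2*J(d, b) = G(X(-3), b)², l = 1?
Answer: -2755/81 ≈ -34.012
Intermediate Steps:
X(D) = D/4
G(Q, p) = -⅑ (G(Q, p) = -⅑*1 = -⅑)
J(d, b) = 1/162 (J(d, b) = (-⅑)²/2 = (½)*(1/81) = 1/162)
Z = -5 (Z = 1 - 1*6 = 1 - 6 = -5)
-2*(((J(-2, 6) + 6) + Z) + 16) = -2*(((1/162 + 6) - 5) + 16) = -2*((973/162 - 5) + 16) = -2*(163/162 + 16) = -2*2755/162 = -2755/81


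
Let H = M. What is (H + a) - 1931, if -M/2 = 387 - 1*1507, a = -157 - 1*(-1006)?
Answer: 1158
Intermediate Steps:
a = 849 (a = -157 + 1006 = 849)
M = 2240 (M = -2*(387 - 1*1507) = -2*(387 - 1507) = -2*(-1120) = 2240)
H = 2240
(H + a) - 1931 = (2240 + 849) - 1931 = 3089 - 1931 = 1158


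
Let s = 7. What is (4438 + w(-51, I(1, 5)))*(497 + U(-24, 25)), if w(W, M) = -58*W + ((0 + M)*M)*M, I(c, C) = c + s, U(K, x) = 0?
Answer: 3930276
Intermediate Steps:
I(c, C) = 7 + c (I(c, C) = c + 7 = 7 + c)
w(W, M) = M³ - 58*W (w(W, M) = -58*W + (M*M)*M = -58*W + M²*M = -58*W + M³ = M³ - 58*W)
(4438 + w(-51, I(1, 5)))*(497 + U(-24, 25)) = (4438 + ((7 + 1)³ - 58*(-51)))*(497 + 0) = (4438 + (8³ + 2958))*497 = (4438 + (512 + 2958))*497 = (4438 + 3470)*497 = 7908*497 = 3930276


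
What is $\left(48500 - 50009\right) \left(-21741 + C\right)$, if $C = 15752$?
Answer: $9037401$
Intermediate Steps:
$\left(48500 - 50009\right) \left(-21741 + C\right) = \left(48500 - 50009\right) \left(-21741 + 15752\right) = \left(-1509\right) \left(-5989\right) = 9037401$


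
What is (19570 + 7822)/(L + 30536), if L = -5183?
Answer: 27392/25353 ≈ 1.0804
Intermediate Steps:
(19570 + 7822)/(L + 30536) = (19570 + 7822)/(-5183 + 30536) = 27392/25353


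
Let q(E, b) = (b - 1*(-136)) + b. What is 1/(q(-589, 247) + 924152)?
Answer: 1/924782 ≈ 1.0813e-6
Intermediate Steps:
q(E, b) = 136 + 2*b (q(E, b) = (b + 136) + b = (136 + b) + b = 136 + 2*b)
1/(q(-589, 247) + 924152) = 1/((136 + 2*247) + 924152) = 1/((136 + 494) + 924152) = 1/(630 + 924152) = 1/924782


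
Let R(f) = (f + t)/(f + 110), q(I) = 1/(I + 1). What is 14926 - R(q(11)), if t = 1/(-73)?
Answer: 1439358897/96433 ≈ 14926.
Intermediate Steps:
t = -1/73 ≈ -0.013699
q(I) = 1/(1 + I)
R(f) = (-1/73 + f)/(110 + f) (R(f) = (f - 1/73)/(f + 110) = (-1/73 + f)/(110 + f))
14926 - R(q(11)) = 14926 - (-1/73 + 1/(1 + 11))/(110 + 1/(1 + 11)) = 14926 - (-1/73 + 1/12)/(110 + 1/12) = 14926 - 61/(1321/12*876) = 14926 - 12*61/(1321*876) = 14926 - 1*61/96433 = 14926 - 61/96433 = 1439358897/96433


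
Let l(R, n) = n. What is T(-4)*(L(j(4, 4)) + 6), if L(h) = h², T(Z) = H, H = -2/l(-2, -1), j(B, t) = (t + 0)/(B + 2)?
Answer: 116/9 ≈ 12.889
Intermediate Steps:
j(B, t) = t/(2 + B)
H = 2 (H = -2/(-1) = -2*(-1) = 2)
T(Z) = 2
T(-4)*(L(j(4, 4)) + 6) = 2*((4/(2 + 4))² + 6) = 2*((4/6)² + 6) = 2*((4*(⅙))² + 6) = 2*((⅔)² + 6) = 2*(4/9 + 6) = 2*(58/9) = 116/9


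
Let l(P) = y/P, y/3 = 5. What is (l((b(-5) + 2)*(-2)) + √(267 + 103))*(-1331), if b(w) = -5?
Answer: -6655/2 - 1331*√370 ≈ -28930.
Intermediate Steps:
y = 15 (y = 3*5 = 15)
l(P) = 15/P
(l((b(-5) + 2)*(-2)) + √(267 + 103))*(-1331) = (15/(((-5 + 2)*(-2))) + √(267 + 103))*(-1331) = (15/((-3*(-2))) + √370)*(-1331) = (15/6 + √370)*(-1331) = (15*(⅙) + √370)*(-1331) = (5/2 + √370)*(-1331) = -6655/2 - 1331*√370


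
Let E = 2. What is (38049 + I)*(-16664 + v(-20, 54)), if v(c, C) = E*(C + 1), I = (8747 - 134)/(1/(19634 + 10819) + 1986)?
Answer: -38098250263366920/60479659 ≈ -6.2994e+8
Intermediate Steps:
I = 262291689/60479659 (I = 8613/(1/30453 + 1986) = 8613/(60479659/30453) = 8613*(30453/60479659) = 262291689/60479659 ≈ 4.3369)
v(c, C) = 2 + 2*C (v(c, C) = 2*(C + 1) = 2*(1 + C) = 2 + 2*C)
(38049 + I)*(-16664 + v(-20, 54)) = (38049 + 262291689/60479659)*(-16664 + (2 + 2*54)) = 2301452836980*(-16664 + (2 + 108))/60479659 = 2301452836980*(-16664 + 110)/60479659 = (2301452836980/60479659)*(-16554) = -38098250263366920/60479659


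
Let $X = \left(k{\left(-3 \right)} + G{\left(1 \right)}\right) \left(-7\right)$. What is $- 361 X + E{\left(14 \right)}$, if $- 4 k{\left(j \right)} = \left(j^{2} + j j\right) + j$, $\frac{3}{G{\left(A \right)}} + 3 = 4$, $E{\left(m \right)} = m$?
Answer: $- \frac{7525}{4} \approx -1881.3$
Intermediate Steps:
$G{\left(A \right)} = 3$ ($G{\left(A \right)} = \frac{3}{-3 + 4} = \frac{3}{1} = 3 \cdot 1 = 3$)
$k{\left(j \right)} = - \frac{j^{2}}{2} - \frac{j}{4}$ ($k{\left(j \right)} = - \frac{\left(j^{2} + j j\right) + j}{4} = - \frac{\left(j^{2} + j^{2}\right) + j}{4} = - \frac{2 j^{2} + j}{4} = - \frac{j + 2 j^{2}}{4} = - \frac{j^{2}}{2} - \frac{j}{4}$)
$X = \frac{21}{4}$ ($X = \left(\left(- \frac{1}{4}\right) \left(-3\right) \left(1 + 2 \left(-3\right)\right) + 3\right) \left(-7\right) = \left(\left(- \frac{1}{4}\right) \left(-3\right) \left(1 - 6\right) + 3\right) \left(-7\right) = \left(\left(- \frac{1}{4}\right) \left(-3\right) \left(-5\right) + 3\right) \left(-7\right) = \left(- \frac{15}{4} + 3\right) \left(-7\right) = \left(- \frac{3}{4}\right) \left(-7\right) = \frac{21}{4} \approx 5.25$)
$- 361 X + E{\left(14 \right)} = \left(-361\right) \frac{21}{4} + 14 = - \frac{7581}{4} + 14 = - \frac{7525}{4}$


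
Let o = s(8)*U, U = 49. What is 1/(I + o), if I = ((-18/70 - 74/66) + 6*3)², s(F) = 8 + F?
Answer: 1334025/1414438804 ≈ 0.00094315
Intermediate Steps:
I = 368563204/1334025 (I = ((-18*1/70 - 74*1/66) + 18)² = ((-9/35 - 37/33) + 18)² = (-1592/1155 + 18)² = (19198/1155)² = 368563204/1334025 ≈ 276.28)
o = 784 (o = (8 + 8)*49 = 16*49 = 784)
1/(I + o) = 1/(368563204/1334025 + 784) = 1/(1414438804/1334025) = 1334025/1414438804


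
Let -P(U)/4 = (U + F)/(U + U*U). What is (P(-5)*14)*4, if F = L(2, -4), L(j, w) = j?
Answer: 168/5 ≈ 33.600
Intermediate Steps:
F = 2
P(U) = -4*(2 + U)/(U + U**2) (P(U) = -4*(U + 2)/(U + U*U) = -4*(2 + U)/(U + U**2))
(P(-5)*14)*4 = ((4*(-2 - 1*(-5))/(-5*(1 - 5)))*14)*4 = ((4*(-1/5)*(-2 + 5)/(-4))*14)*4 = ((4*(-1/5)*(-1/4)*3)*14)*4 = ((3/5)*14)*4 = (42/5)*4 = 168/5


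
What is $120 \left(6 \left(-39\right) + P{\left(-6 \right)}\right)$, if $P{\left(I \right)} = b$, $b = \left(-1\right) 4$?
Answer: $-28560$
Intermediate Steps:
$b = -4$
$P{\left(I \right)} = -4$
$120 \left(6 \left(-39\right) + P{\left(-6 \right)}\right) = 120 \left(6 \left(-39\right) - 4\right) = 120 \left(-234 - 4\right) = 120 \left(-238\right) = -28560$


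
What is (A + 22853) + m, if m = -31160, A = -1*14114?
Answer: -22421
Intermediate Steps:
A = -14114
(A + 22853) + m = (-14114 + 22853) - 31160 = 8739 - 31160 = -22421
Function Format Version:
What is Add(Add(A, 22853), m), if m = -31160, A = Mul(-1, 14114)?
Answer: -22421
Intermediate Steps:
A = -14114
Add(Add(A, 22853), m) = Add(Add(-14114, 22853), -31160) = Add(8739, -31160) = -22421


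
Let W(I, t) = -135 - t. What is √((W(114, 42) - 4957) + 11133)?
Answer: √5999 ≈ 77.453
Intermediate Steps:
√((W(114, 42) - 4957) + 11133) = √(((-135 - 1*42) - 4957) + 11133) = √(((-135 - 42) - 4957) + 11133) = √((-177 - 4957) + 11133) = √(-5134 + 11133) = √5999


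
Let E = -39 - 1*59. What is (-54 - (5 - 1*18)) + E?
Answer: -139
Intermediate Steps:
E = -98 (E = -39 - 59 = -98)
(-54 - (5 - 1*18)) + E = (-54 - (5 - 1*18)) - 98 = (-54 - (5 - 18)) - 98 = (-54 - 1*(-13)) - 98 = (-54 + 13) - 98 = -41 - 98 = -139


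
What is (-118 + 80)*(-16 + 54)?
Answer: -1444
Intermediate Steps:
(-118 + 80)*(-16 + 54) = -38*38 = -1444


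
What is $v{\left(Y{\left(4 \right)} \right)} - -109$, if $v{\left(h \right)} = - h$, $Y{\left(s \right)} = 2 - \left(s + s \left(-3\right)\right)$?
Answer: $99$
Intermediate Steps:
$Y{\left(s \right)} = 2 + 2 s$ ($Y{\left(s \right)} = 2 - \left(s - 3 s\right) = 2 - - 2 s = 2 + 2 s$)
$v{\left(Y{\left(4 \right)} \right)} - -109 = - (2 + 2 \cdot 4) - -109 = - (2 + 8) + 109 = \left(-1\right) 10 + 109 = -10 + 109 = 99$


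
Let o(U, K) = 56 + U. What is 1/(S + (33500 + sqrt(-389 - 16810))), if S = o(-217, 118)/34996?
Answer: 1519559811172/50906026830138115 - 8573040112*I*sqrt(39)/458154241471243035 ≈ 2.985e-5 - 1.1686e-7*I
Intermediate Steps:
S = -161/34996 (S = (56 - 217)/34996 = -161*1/34996 = -161/34996 ≈ -0.0046005)
1/(S + (33500 + sqrt(-389 - 16810))) = 1/(-161/34996 + (33500 + sqrt(-389 - 16810))) = 1/(-161/34996 + (33500 + sqrt(-17199))) = 1/(-161/34996 + (33500 + 21*I*sqrt(39))) = 1/(1172365839/34996 + 21*I*sqrt(39))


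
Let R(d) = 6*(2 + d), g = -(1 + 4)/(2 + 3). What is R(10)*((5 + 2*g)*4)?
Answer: 864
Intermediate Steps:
g = -1 (g = -5/5 = -1*1 = -1)
R(d) = 12 + 6*d
R(10)*((5 + 2*g)*4) = (12 + 6*10)*((5 + 2*(-1))*4) = (12 + 60)*((5 - 2)*4) = 72*(3*4) = 72*12 = 864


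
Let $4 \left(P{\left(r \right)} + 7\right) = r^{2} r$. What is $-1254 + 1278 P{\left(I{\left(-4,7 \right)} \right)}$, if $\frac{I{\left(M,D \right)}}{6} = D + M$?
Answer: $1853124$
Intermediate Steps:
$I{\left(M,D \right)} = 6 D + 6 M$ ($I{\left(M,D \right)} = 6 \left(D + M\right) = 6 D + 6 M$)
$P{\left(r \right)} = -7 + \frac{r^{3}}{4}$ ($P{\left(r \right)} = -7 + \frac{r^{2} r}{4} = -7 + \frac{r^{3}}{4}$)
$-1254 + 1278 P{\left(I{\left(-4,7 \right)} \right)} = -1254 + 1278 \left(-7 + \frac{\left(6 \cdot 7 + 6 \left(-4\right)\right)^{3}}{4}\right) = -1254 + 1278 \left(-7 + \frac{\left(42 - 24\right)^{3}}{4}\right) = -1254 + 1278 \left(-7 + \frac{18^{3}}{4}\right) = -1254 + 1278 \left(-7 + \frac{1}{4} \cdot 5832\right) = -1254 + 1278 \left(-7 + 1458\right) = -1254 + 1278 \cdot 1451 = -1254 + 1854378 = 1853124$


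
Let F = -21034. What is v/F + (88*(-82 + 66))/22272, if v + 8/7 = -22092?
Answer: 12644915/12809706 ≈ 0.98713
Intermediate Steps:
v = -154652/7 (v = -8/7 - 22092 = -154652/7 ≈ -22093.)
v/F + (88*(-82 + 66))/22272 = -154652/7/(-21034) + (88*(-82 + 66))/22272 = -154652/7*(-1/21034) + (88*(-16))*(1/22272) = 77326/73619 - 1408*1/22272 = 77326/73619 - 11/174 = 12644915/12809706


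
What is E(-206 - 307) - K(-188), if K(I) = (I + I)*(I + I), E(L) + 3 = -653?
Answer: -142032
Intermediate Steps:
E(L) = -656 (E(L) = -3 - 653 = -656)
K(I) = 4*I² (K(I) = (2*I)*(2*I) = 4*I²)
E(-206 - 307) - K(-188) = -656 - 4*(-188)² = -656 - 4*35344 = -656 - 1*141376 = -656 - 141376 = -142032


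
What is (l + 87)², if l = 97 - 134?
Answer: 2500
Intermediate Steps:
l = -37
(l + 87)² = (-37 + 87)² = 50² = 2500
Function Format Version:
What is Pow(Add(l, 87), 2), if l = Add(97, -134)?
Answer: 2500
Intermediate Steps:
l = -37
Pow(Add(l, 87), 2) = Pow(Add(-37, 87), 2) = Pow(50, 2) = 2500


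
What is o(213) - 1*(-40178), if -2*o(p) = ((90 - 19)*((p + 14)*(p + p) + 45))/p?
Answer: 48107/2 ≈ 24054.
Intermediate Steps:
o(p) = -(3195 + 142*p*(14 + p))/(2*p) (o(p) = -(90 - 19)*((p + 14)*(p + p) + 45)/(2*p) = -71*((14 + p)*(2*p) + 45)/(2*p) = -71*(2*p*(14 + p) + 45)/(2*p) = -71*(45 + 2*p*(14 + p))/(2*p) = -(3195 + 142*p*(14 + p))/(2*p))
o(213) - 1*(-40178) = (-994 - 71*213 - 3195/2/213) - 1*(-40178) = (-994 - 15123 - 3195/2*1/213) + 40178 = (-994 - 15123 - 15/2) + 40178 = -32249/2 + 40178 = 48107/2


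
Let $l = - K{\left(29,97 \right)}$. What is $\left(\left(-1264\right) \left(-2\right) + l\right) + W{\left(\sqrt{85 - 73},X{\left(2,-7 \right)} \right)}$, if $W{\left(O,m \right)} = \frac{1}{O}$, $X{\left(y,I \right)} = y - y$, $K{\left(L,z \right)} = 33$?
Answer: $2495 + \frac{\sqrt{3}}{6} \approx 2495.3$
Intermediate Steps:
$X{\left(y,I \right)} = 0$
$l = -33$ ($l = \left(-1\right) 33 = -33$)
$\left(\left(-1264\right) \left(-2\right) + l\right) + W{\left(\sqrt{85 - 73},X{\left(2,-7 \right)} \right)} = \left(\left(-1264\right) \left(-2\right) - 33\right) + \frac{1}{\sqrt{85 - 73}} = \left(2528 - 33\right) + \frac{1}{\sqrt{12}} = 2495 + \frac{1}{2 \sqrt{3}} = 2495 + \frac{\sqrt{3}}{6}$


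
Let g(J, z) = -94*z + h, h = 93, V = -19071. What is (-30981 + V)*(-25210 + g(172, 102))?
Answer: 1737054660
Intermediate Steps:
g(J, z) = 93 - 94*z (g(J, z) = -94*z + 93 = 93 - 94*z)
(-30981 + V)*(-25210 + g(172, 102)) = (-30981 - 19071)*(-25210 + (93 - 94*102)) = -50052*(-25210 + (93 - 9588)) = -50052*(-25210 - 9495) = -50052*(-34705) = 1737054660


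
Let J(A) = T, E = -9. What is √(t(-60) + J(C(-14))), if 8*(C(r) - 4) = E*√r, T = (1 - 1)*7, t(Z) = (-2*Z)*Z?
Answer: 60*I*√2 ≈ 84.853*I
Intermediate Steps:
t(Z) = -2*Z²
T = 0 (T = 0*7 = 0)
C(r) = 4 - 9*√r/8 (C(r) = 4 + (-9*√r)/8 = 4 - 9*√r/8)
J(A) = 0
√(t(-60) + J(C(-14))) = √(-2*(-60)² + 0) = √(-2*3600 + 0) = √(-7200 + 0) = √(-7200) = 60*I*√2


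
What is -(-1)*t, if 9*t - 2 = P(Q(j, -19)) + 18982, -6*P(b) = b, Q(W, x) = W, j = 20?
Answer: 56942/27 ≈ 2109.0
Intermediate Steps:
P(b) = -b/6
t = 56942/27 (t = 2/9 + (-⅙*20 + 18982)/9 = 2/9 + (-10/3 + 18982)/9 = 2/9 + (⅑)*(56936/3) = 2/9 + 56936/27 = 56942/27 ≈ 2109.0)
-(-1)*t = -(-1)*56942/27 = -1*(-56942/27) = 56942/27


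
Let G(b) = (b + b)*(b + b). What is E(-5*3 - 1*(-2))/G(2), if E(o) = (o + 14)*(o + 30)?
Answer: 17/16 ≈ 1.0625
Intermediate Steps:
E(o) = (14 + o)*(30 + o)
G(b) = 4*b**2 (G(b) = (2*b)*(2*b) = 4*b**2)
E(-5*3 - 1*(-2))/G(2) = (420 + (-5*3 - 1*(-2))**2 + 44*(-5*3 - 1*(-2)))/((4*2**2)) = (420 + (-15 + 2)**2 + 44*(-15 + 2))/((4*4)) = (420 + (-13)**2 + 44*(-13))/16 = (420 + 169 - 572)*(1/16) = 17*(1/16) = 17/16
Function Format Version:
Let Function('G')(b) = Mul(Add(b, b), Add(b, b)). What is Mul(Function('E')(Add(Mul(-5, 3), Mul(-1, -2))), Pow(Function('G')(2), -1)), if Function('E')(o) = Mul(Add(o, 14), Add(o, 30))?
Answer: Rational(17, 16) ≈ 1.0625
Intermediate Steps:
Function('E')(o) = Mul(Add(14, o), Add(30, o))
Function('G')(b) = Mul(4, Pow(b, 2)) (Function('G')(b) = Mul(Mul(2, b), Mul(2, b)) = Mul(4, Pow(b, 2)))
Mul(Function('E')(Add(Mul(-5, 3), Mul(-1, -2))), Pow(Function('G')(2), -1)) = Mul(Add(420, Pow(Add(Mul(-5, 3), Mul(-1, -2)), 2), Mul(44, Add(Mul(-5, 3), Mul(-1, -2)))), Pow(Mul(4, Pow(2, 2)), -1)) = Mul(Add(420, Pow(Add(-15, 2), 2), Mul(44, Add(-15, 2))), Pow(Mul(4, 4), -1)) = Mul(Add(420, Pow(-13, 2), Mul(44, -13)), Pow(16, -1)) = Mul(Add(420, 169, -572), Rational(1, 16)) = Mul(17, Rational(1, 16)) = Rational(17, 16)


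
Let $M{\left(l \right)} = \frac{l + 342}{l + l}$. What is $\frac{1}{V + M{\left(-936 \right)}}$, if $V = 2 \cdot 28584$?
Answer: $\frac{104}{5945505} \approx 1.7492 \cdot 10^{-5}$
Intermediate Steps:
$M{\left(l \right)} = \frac{342 + l}{2 l}$
$V = 57168$
$\frac{1}{V + M{\left(-936 \right)}} = \frac{1}{57168 + \frac{342 - 936}{2 \left(-936\right)}} = \frac{1}{57168 + \frac{1}{2} \left(- \frac{1}{936}\right) \left(-594\right)} = \frac{1}{57168 + \frac{33}{104}} = \frac{1}{\frac{5945505}{104}} = \frac{104}{5945505}$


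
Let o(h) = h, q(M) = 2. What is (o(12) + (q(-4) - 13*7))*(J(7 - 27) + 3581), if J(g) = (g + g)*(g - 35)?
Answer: -445137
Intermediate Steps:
J(g) = 2*g*(-35 + g) (J(g) = (2*g)*(-35 + g) = 2*g*(-35 + g))
(o(12) + (q(-4) - 13*7))*(J(7 - 27) + 3581) = (12 + (2 - 13*7))*(2*(7 - 27)*(-35 + (7 - 27)) + 3581) = (12 + (2 - 91))*(2*(-20)*(-35 - 20) + 3581) = (12 - 89)*(2*(-20)*(-55) + 3581) = -77*(2200 + 3581) = -77*5781 = -445137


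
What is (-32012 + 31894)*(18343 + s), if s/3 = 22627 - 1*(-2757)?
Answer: -11150410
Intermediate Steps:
s = 76152 (s = 3*(22627 - 1*(-2757)) = 3*(22627 + 2757) = 3*25384 = 76152)
(-32012 + 31894)*(18343 + s) = (-32012 + 31894)*(18343 + 76152) = -118*94495 = -11150410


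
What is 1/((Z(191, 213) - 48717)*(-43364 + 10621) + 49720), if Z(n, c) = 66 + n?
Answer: 1/1586775500 ≈ 6.3021e-10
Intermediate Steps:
1/((Z(191, 213) - 48717)*(-43364 + 10621) + 49720) = 1/(((66 + 191) - 48717)*(-43364 + 10621) + 49720) = 1/((257 - 48717)*(-32743) + 49720) = 1/(-48460*(-32743) + 49720) = 1/(1586725780 + 49720) = 1/1586775500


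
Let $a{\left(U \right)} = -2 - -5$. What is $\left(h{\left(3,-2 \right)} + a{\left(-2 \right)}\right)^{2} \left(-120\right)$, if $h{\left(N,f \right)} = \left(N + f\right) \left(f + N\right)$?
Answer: $-1920$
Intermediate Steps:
$a{\left(U \right)} = 3$ ($a{\left(U \right)} = -2 + 5 = 3$)
$h{\left(N,f \right)} = \left(N + f\right)^{2}$ ($h{\left(N,f \right)} = \left(N + f\right) \left(N + f\right) = \left(N + f\right)^{2}$)
$\left(h{\left(3,-2 \right)} + a{\left(-2 \right)}\right)^{2} \left(-120\right) = \left(\left(3 - 2\right)^{2} + 3\right)^{2} \left(-120\right) = \left(1^{2} + 3\right)^{2} \left(-120\right) = \left(1 + 3\right)^{2} \left(-120\right) = 4^{2} \left(-120\right) = 16 \left(-120\right) = -1920$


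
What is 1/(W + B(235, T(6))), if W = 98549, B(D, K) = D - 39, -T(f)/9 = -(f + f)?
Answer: 1/98745 ≈ 1.0127e-5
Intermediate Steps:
T(f) = 18*f (T(f) = -(-9)*(f + f) = -(-9)*2*f = -(-18)*f = 18*f)
B(D, K) = -39 + D
1/(W + B(235, T(6))) = 1/(98549 + (-39 + 235)) = 1/(98549 + 196) = 1/98745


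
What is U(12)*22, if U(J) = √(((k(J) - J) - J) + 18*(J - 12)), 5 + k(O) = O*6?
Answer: 22*√43 ≈ 144.26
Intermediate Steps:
k(O) = -5 + 6*O (k(O) = -5 + O*6 = -5 + 6*O)
U(J) = √(-221 + 22*J) (U(J) = √((((-5 + 6*J) - J) - J) + 18*(J - 12)) = √(((-5 + 5*J) - J) + 18*(-12 + J)) = √((-5 + 4*J) + (-216 + 18*J)) = √(-221 + 22*J))
U(12)*22 = √(-221 + 22*12)*22 = √(-221 + 264)*22 = √43*22 = 22*√43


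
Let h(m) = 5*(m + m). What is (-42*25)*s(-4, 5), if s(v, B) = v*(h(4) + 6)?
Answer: 193200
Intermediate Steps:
h(m) = 10*m (h(m) = 5*(2*m) = 10*m)
s(v, B) = 46*v (s(v, B) = v*(10*4 + 6) = v*(40 + 6) = v*46 = 46*v)
(-42*25)*s(-4, 5) = (-42*25)*(46*(-4)) = -1050*(-184) = 193200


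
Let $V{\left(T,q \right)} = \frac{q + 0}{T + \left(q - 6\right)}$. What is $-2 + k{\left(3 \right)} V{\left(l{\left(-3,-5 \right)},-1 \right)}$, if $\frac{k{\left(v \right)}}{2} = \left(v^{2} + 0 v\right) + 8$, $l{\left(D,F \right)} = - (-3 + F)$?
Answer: $-36$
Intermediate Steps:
$l{\left(D,F \right)} = 3 - F$
$V{\left(T,q \right)} = \frac{q}{-6 + T + q}$ ($V{\left(T,q \right)} = \frac{q}{T + \left(q - 6\right)} = \frac{q}{T + \left(-6 + q\right)} = \frac{q}{-6 + T + q}$)
$k{\left(v \right)} = 16 + 2 v^{2}$ ($k{\left(v \right)} = 2 \left(\left(v^{2} + 0 v\right) + 8\right) = 2 \left(\left(v^{2} + 0\right) + 8\right) = 2 \left(v^{2} + 8\right) = 2 \left(8 + v^{2}\right) = 16 + 2 v^{2}$)
$-2 + k{\left(3 \right)} V{\left(l{\left(-3,-5 \right)},-1 \right)} = -2 + \left(16 + 2 \cdot 3^{2}\right) \left(- \frac{1}{-6 + \left(3 - -5\right) - 1}\right) = -2 + \left(16 + 2 \cdot 9\right) \left(- \frac{1}{-6 + \left(3 + 5\right) - 1}\right) = -2 + \left(16 + 18\right) \left(- \frac{1}{-6 + 8 - 1}\right) = -2 + 34 \left(- 1^{-1}\right) = -2 + 34 \left(\left(-1\right) 1\right) = -2 + 34 \left(-1\right) = -2 - 34 = -36$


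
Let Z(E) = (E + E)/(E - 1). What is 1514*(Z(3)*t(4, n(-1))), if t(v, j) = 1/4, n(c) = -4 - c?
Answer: 2271/2 ≈ 1135.5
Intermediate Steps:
t(v, j) = ¼
Z(E) = 2*E/(-1 + E) (Z(E) = (2*E)/(-1 + E) = 2*E/(-1 + E))
1514*(Z(3)*t(4, n(-1))) = 1514*((2*3/(-1 + 3))*(¼)) = 1514*((2*3/2)*(¼)) = 1514*((2*3*(½))*(¼)) = 1514*(3*(¼)) = 1514*(¾) = 2271/2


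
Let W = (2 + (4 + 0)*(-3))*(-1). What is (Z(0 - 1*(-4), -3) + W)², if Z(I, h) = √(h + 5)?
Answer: (10 + √2)² ≈ 130.28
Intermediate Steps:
Z(I, h) = √(5 + h)
W = 10 (W = (2 + 4*(-3))*(-1) = (2 - 12)*(-1) = -10*(-1) = 10)
(Z(0 - 1*(-4), -3) + W)² = (√(5 - 3) + 10)² = (√2 + 10)² = (10 + √2)²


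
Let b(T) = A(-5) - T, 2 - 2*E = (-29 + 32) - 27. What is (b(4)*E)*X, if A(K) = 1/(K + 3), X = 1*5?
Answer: -585/2 ≈ -292.50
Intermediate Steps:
X = 5
A(K) = 1/(3 + K)
E = 13 (E = 1 - ((-29 + 32) - 27)/2 = 1 - (3 - 27)/2 = 1 - 1/2*(-24) = 1 + 12 = 13)
b(T) = -1/2 - T (b(T) = 1/(3 - 5) - T = 1/(-2) - T = -1/2 - T)
(b(4)*E)*X = ((-1/2 - 1*4)*13)*5 = ((-1/2 - 4)*13)*5 = -9/2*13*5 = -117/2*5 = -585/2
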